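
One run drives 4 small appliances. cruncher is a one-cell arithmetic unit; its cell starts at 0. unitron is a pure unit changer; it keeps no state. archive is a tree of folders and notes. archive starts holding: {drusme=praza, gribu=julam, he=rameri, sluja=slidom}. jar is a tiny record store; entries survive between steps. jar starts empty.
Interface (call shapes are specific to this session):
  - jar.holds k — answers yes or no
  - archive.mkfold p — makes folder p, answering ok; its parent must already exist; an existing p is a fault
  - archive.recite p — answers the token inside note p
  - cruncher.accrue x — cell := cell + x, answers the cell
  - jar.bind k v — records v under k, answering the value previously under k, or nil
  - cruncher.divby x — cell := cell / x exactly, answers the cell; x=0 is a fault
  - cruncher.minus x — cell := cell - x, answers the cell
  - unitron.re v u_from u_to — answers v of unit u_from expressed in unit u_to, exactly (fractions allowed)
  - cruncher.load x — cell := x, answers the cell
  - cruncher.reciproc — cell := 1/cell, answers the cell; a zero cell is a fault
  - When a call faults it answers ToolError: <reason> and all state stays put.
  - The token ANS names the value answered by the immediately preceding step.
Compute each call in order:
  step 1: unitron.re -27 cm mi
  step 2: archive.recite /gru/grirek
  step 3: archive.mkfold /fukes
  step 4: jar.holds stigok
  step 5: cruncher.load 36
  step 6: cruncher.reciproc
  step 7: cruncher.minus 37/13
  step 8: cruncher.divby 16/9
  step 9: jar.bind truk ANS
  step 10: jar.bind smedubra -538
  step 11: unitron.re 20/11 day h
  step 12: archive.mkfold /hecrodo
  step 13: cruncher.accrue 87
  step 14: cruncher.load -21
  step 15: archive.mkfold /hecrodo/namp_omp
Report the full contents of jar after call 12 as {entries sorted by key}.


Answer: {smedubra=-538, truk=-1319/832}

Derivation:
;; 1. unitron.re(v→-27, u_from→cm, u_to→mi) == -15/89408
;; 2. archive.recite(p→/gru/grirek) == ToolError: not found
;; 3. archive.mkfold(p→/fukes) == ok
;; 4. jar.holds(k→stigok) == no
;; 5. cruncher.load(x→36) == 36
;; 6. cruncher.reciproc() == 1/36
;; 7. cruncher.minus(x→37/13) == -1319/468
;; 8. cruncher.divby(x→16/9) == -1319/832
;; 9. jar.bind(k→truk, v→ANS) == nil
;; 10. jar.bind(k→smedubra, v→-538) == nil
;; 11. unitron.re(v→20/11, u_from→day, u_to→h) == 480/11
;; 12. archive.mkfold(p→/hecrodo) == ok
;; 13. cruncher.accrue(x→87) == 71065/832
;; 14. cruncher.load(x→-21) == -21
;; 15. archive.mkfold(p→/hecrodo/namp_omp) == ok


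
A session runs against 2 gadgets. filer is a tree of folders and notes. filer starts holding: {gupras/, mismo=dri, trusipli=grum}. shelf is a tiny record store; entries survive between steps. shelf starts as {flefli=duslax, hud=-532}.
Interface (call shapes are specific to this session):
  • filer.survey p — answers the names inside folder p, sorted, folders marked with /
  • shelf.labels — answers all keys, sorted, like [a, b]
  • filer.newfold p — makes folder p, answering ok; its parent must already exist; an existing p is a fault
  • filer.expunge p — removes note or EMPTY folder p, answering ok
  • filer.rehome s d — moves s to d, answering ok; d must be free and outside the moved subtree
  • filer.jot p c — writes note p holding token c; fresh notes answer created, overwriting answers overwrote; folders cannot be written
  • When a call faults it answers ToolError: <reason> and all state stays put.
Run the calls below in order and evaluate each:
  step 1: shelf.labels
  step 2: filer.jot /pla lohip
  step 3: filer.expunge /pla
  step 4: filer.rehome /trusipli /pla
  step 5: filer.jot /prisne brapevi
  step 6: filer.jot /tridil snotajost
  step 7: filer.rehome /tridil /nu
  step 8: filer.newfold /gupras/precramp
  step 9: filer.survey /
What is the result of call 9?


Answer: [gupras/, mismo, nu, pla, prisne]

Derivation:
$ shelf.labels
[out] [flefli, hud]
$ filer.jot p='/pla' c='lohip'
[out] created
$ filer.expunge p='/pla'
[out] ok
$ filer.rehome s='/trusipli' d='/pla'
[out] ok
$ filer.jot p='/prisne' c='brapevi'
[out] created
$ filer.jot p='/tridil' c='snotajost'
[out] created
$ filer.rehome s='/tridil' d='/nu'
[out] ok
$ filer.newfold p='/gupras/precramp'
[out] ok
$ filer.survey p='/'
[out] [gupras/, mismo, nu, pla, prisne]


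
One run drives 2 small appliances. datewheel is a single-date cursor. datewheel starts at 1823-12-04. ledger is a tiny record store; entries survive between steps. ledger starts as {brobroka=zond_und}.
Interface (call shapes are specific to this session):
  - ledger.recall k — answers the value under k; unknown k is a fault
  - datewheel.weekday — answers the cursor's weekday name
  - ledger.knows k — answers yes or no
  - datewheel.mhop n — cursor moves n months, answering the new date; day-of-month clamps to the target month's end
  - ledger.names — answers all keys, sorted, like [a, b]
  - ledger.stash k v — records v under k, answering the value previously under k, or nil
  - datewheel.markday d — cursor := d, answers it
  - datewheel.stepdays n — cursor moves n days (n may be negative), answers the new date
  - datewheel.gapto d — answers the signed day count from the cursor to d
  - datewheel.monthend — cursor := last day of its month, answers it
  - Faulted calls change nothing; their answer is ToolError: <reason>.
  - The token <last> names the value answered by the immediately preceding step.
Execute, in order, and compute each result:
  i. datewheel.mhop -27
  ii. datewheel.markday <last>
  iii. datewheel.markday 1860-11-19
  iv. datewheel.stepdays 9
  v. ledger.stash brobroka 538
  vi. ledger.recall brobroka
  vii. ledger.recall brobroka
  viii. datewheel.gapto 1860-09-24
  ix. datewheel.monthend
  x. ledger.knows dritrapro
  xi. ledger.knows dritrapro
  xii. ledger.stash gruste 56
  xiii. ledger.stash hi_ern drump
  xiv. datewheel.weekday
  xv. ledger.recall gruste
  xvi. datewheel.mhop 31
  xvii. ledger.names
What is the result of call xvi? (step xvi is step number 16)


Answer: 1863-06-30

Derivation:
-- 1. mhop(n='-27') == 1821-09-04
-- 2. markday(d='<last>') == 1821-09-04
-- 3. markday(d='1860-11-19') == 1860-11-19
-- 4. stepdays(n='9') == 1860-11-28
-- 5. stash(k='brobroka', v='538') == zond_und
-- 6. recall(k='brobroka') == 538
-- 7. recall(k='brobroka') == 538
-- 8. gapto(d='1860-09-24') == -65
-- 9. monthend() == 1860-11-30
-- 10. knows(k='dritrapro') == no
-- 11. knows(k='dritrapro') == no
-- 12. stash(k='gruste', v='56') == nil
-- 13. stash(k='hi_ern', v='drump') == nil
-- 14. weekday() == Friday
-- 15. recall(k='gruste') == 56
-- 16. mhop(n='31') == 1863-06-30
-- 17. names() == [brobroka, gruste, hi_ern]


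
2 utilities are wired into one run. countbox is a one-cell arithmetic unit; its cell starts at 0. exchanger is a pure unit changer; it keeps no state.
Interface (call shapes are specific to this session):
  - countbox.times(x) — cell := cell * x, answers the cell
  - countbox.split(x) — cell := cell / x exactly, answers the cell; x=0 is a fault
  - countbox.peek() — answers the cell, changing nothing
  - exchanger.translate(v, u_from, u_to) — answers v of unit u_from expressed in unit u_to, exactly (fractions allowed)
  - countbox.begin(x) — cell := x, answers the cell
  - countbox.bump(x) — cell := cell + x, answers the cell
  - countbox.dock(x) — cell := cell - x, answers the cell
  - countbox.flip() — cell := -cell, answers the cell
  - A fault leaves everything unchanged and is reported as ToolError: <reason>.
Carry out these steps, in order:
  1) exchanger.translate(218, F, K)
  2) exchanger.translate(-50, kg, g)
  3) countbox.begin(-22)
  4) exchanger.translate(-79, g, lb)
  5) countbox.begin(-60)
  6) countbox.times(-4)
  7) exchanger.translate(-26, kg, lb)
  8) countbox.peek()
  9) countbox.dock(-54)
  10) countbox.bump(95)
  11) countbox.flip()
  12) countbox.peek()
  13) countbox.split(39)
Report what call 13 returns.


>>> translate v→218 u_from→F u_to→K
[out] 22589/60
>>> translate v→-50 u_from→kg u_to→g
[out] -50000
>>> begin x→-22
[out] -22
>>> translate v→-79 u_from→g u_to→lb
[out] -7900000/45359237
>>> begin x→-60
[out] -60
>>> times x→-4
[out] 240
>>> translate v→-26 u_from→kg u_to→lb
[out] -2600000000/45359237
>>> peek
[out] 240
>>> dock x→-54
[out] 294
>>> bump x→95
[out] 389
>>> flip
[out] -389
>>> peek
[out] -389
>>> split x→39
[out] -389/39

Answer: -389/39


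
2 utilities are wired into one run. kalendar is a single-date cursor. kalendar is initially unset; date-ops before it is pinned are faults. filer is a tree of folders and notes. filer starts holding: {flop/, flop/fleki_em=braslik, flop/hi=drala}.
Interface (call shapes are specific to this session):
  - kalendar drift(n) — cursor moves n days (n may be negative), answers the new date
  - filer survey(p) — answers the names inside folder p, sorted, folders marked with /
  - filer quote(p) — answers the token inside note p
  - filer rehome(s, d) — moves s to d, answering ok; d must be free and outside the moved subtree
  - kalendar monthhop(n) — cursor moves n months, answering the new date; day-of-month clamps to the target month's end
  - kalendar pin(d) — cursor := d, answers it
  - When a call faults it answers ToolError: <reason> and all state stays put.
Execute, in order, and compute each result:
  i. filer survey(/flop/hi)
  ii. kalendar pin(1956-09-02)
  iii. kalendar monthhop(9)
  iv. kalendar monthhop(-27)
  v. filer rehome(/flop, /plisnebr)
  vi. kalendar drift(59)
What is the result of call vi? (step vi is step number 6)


~$ filer survey p→/flop/hi
= ToolError: not a directory
~$ kalendar pin d→1956-09-02
= 1956-09-02
~$ kalendar monthhop n→9
= 1957-06-02
~$ kalendar monthhop n→-27
= 1955-03-02
~$ filer rehome s→/flop d→/plisnebr
= ok
~$ kalendar drift n→59
= 1955-04-30

Answer: 1955-04-30


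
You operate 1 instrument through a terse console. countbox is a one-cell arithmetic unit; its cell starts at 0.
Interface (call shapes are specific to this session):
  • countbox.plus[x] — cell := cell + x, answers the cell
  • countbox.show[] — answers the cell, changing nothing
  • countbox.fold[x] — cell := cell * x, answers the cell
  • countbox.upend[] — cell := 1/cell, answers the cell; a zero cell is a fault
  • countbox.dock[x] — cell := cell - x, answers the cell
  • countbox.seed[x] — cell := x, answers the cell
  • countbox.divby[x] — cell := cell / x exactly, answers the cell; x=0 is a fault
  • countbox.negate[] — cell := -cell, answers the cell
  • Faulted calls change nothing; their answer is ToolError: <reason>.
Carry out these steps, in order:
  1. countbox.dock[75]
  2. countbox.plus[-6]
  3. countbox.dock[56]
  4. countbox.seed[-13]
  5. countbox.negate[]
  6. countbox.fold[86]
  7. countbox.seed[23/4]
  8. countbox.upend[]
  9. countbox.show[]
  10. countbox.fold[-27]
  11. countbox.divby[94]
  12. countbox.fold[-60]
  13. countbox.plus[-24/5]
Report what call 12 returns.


·→ dock(x: 75)
·← -75
·→ plus(x: -6)
·← -81
·→ dock(x: 56)
·← -137
·→ seed(x: -13)
·← -13
·→ negate()
·← 13
·→ fold(x: 86)
·← 1118
·→ seed(x: 23/4)
·← 23/4
·→ upend()
·← 4/23
·→ show()
·← 4/23
·→ fold(x: -27)
·← -108/23
·→ divby(x: 94)
·← -54/1081
·→ fold(x: -60)
·← 3240/1081
·→ plus(x: -24/5)
·← -9744/5405

Answer: 3240/1081


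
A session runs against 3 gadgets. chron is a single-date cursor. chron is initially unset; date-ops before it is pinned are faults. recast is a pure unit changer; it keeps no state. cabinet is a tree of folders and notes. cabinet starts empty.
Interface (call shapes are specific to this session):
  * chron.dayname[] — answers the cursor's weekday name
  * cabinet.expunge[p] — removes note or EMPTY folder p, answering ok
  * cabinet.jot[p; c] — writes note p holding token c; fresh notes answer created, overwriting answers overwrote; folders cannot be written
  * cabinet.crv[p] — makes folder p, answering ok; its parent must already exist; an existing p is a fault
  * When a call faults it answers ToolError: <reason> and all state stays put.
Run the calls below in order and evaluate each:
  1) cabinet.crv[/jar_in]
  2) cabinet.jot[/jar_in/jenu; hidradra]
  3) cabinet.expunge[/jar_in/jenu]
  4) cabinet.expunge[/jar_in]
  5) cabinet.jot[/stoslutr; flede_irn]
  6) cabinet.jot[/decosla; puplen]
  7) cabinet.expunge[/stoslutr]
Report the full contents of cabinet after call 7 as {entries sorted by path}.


Answer: {decosla=puplen}

Derivation:
$ cabinet.crv p→/jar_in
:: ok
$ cabinet.jot p→/jar_in/jenu c→hidradra
:: created
$ cabinet.expunge p→/jar_in/jenu
:: ok
$ cabinet.expunge p→/jar_in
:: ok
$ cabinet.jot p→/stoslutr c→flede_irn
:: created
$ cabinet.jot p→/decosla c→puplen
:: created
$ cabinet.expunge p→/stoslutr
:: ok


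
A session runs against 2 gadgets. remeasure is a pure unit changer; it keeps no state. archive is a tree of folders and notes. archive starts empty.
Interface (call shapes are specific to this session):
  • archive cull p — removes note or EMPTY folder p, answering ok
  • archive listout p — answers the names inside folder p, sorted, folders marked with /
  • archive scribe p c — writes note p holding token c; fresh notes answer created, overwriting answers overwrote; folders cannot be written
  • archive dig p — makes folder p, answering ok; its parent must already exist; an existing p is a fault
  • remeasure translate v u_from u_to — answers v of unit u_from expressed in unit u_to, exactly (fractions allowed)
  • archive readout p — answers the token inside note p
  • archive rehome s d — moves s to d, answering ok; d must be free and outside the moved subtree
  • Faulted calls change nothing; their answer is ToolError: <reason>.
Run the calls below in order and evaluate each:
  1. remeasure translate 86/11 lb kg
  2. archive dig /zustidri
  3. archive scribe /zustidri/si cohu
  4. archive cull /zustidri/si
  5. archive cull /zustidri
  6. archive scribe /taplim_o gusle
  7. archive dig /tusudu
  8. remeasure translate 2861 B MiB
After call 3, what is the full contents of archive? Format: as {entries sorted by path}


[in] remeasure translate v: 86/11 u_from: lb u_to: kg
:: 177313381/50000000
[in] archive dig p: /zustidri
:: ok
[in] archive scribe p: /zustidri/si c: cohu
:: created
[in] archive cull p: /zustidri/si
:: ok
[in] archive cull p: /zustidri
:: ok
[in] archive scribe p: /taplim_o c: gusle
:: created
[in] archive dig p: /tusudu
:: ok
[in] remeasure translate v: 2861 u_from: B u_to: MiB
:: 2861/1048576

Answer: {zustidri/, zustidri/si=cohu}


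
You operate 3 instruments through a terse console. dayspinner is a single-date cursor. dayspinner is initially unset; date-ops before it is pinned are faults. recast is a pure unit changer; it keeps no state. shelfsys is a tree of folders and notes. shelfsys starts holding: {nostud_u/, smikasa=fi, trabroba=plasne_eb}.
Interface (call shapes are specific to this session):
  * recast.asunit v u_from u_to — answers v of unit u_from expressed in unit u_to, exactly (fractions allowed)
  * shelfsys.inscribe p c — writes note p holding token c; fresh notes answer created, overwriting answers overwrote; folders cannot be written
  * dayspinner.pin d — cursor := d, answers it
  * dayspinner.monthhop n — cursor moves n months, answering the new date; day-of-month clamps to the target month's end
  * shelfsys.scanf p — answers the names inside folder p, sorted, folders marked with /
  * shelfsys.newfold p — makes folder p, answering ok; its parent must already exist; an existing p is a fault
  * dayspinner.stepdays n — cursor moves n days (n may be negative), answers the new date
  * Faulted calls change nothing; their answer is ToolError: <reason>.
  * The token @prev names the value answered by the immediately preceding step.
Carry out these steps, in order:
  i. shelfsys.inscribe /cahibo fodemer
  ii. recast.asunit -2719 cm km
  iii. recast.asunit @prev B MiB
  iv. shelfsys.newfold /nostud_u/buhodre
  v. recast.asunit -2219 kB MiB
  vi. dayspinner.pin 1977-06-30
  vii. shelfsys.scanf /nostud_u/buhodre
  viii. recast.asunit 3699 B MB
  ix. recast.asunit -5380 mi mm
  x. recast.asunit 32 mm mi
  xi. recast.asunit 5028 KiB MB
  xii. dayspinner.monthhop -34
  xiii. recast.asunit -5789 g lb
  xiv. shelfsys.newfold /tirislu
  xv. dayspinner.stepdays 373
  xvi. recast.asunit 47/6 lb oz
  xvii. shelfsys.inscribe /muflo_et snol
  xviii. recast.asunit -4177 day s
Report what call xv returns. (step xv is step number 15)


Answer: 1975-09-07

Derivation:
~$ shelfsys.inscribe /cahibo fodemer
[out] created
~$ recast.asunit -2719 cm km
[out] -2719/100000
~$ recast.asunit @prev B MiB
[out] -2719/104857600000
~$ shelfsys.newfold /nostud_u/buhodre
[out] ok
~$ recast.asunit -2219 kB MiB
[out] -277375/131072
~$ dayspinner.pin 1977-06-30
[out] 1977-06-30
~$ shelfsys.scanf /nostud_u/buhodre
[out] []
~$ recast.asunit 3699 B MB
[out] 3699/1000000
~$ recast.asunit -5380 mi mm
[out] -8658270720
~$ recast.asunit 32 mm mi
[out] 1/50292
~$ recast.asunit 5028 KiB MB
[out] 80448/15625
~$ dayspinner.monthhop -34
[out] 1974-08-30
~$ recast.asunit -5789 g lb
[out] -82700000/6479891
~$ shelfsys.newfold /tirislu
[out] ok
~$ dayspinner.stepdays 373
[out] 1975-09-07
~$ recast.asunit 47/6 lb oz
[out] 376/3
~$ shelfsys.inscribe /muflo_et snol
[out] created
~$ recast.asunit -4177 day s
[out] -360892800


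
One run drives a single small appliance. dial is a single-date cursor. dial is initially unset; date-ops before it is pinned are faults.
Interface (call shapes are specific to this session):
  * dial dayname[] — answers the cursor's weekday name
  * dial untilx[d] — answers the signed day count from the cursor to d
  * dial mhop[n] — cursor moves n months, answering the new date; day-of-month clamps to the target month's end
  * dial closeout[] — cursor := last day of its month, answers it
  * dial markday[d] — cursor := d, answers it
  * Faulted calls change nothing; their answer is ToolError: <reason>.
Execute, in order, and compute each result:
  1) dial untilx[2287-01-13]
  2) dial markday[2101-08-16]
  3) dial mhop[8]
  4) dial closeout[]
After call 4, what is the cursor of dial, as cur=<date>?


~$ dial untilx d: 2287-01-13
[out] ToolError: no date set
~$ dial markday d: 2101-08-16
[out] 2101-08-16
~$ dial mhop n: 8
[out] 2102-04-16
~$ dial closeout
[out] 2102-04-30

Answer: cur=2102-04-30


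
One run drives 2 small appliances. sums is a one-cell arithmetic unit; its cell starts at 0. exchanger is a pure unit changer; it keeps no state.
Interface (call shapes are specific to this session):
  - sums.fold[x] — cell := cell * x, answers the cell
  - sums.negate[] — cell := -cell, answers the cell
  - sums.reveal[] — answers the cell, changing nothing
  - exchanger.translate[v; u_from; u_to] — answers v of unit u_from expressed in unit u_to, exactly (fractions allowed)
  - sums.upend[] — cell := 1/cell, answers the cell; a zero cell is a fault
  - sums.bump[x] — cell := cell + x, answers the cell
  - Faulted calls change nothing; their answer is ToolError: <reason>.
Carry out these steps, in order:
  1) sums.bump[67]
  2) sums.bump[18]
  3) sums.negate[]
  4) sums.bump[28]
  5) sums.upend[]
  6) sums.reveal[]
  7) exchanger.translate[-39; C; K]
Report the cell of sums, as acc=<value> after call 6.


Act: sums.bump[x→67]
Obs: 67
Act: sums.bump[x→18]
Obs: 85
Act: sums.negate[]
Obs: -85
Act: sums.bump[x→28]
Obs: -57
Act: sums.upend[]
Obs: -1/57
Act: sums.reveal[]
Obs: -1/57
Act: exchanger.translate[v→-39; u_from→C; u_to→K]
Obs: 4683/20

Answer: acc=-1/57


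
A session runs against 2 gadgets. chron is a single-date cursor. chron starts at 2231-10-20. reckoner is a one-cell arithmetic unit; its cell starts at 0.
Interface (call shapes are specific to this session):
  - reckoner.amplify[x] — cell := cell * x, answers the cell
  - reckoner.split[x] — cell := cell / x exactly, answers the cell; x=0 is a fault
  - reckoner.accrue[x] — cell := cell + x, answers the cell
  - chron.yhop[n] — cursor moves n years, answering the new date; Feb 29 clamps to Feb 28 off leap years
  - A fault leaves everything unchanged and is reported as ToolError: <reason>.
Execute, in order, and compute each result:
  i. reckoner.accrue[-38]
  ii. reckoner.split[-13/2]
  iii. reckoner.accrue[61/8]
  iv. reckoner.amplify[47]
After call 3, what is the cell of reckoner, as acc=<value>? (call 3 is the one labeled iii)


-> reckoner.accrue(x=-38)
<- -38
-> reckoner.split(x=-13/2)
<- 76/13
-> reckoner.accrue(x=61/8)
<- 1401/104
-> reckoner.amplify(x=47)
<- 65847/104

Answer: acc=1401/104


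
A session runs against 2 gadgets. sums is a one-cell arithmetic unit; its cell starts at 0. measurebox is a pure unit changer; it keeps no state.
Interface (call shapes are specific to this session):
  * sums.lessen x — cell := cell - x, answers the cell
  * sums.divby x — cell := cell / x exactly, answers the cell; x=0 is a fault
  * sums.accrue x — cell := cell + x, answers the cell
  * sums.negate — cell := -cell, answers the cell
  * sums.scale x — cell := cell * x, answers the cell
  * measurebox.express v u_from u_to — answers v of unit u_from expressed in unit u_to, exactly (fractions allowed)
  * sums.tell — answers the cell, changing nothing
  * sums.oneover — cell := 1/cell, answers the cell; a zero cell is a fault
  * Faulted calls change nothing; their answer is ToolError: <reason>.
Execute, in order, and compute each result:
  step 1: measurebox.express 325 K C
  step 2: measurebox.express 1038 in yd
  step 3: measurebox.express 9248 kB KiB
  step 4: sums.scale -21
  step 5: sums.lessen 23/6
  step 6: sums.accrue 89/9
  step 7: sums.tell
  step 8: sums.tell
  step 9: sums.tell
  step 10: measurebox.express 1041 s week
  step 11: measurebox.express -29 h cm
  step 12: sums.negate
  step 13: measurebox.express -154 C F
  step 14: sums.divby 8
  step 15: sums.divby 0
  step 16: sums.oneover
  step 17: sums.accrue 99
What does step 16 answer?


·→ express(325, K, C)
·← 1037/20
·→ express(1038, in, yd)
·← 173/6
·→ express(9248, kB, KiB)
·← 36125/4
·→ scale(-21)
·← 0
·→ lessen(23/6)
·← -23/6
·→ accrue(89/9)
·← 109/18
·→ tell()
·← 109/18
·→ tell()
·← 109/18
·→ tell()
·← 109/18
·→ express(1041, s, week)
·← 347/201600
·→ express(-29, h, cm)
·← ToolError: incompatible units
·→ negate()
·← -109/18
·→ express(-154, C, F)
·← -1226/5
·→ divby(8)
·← -109/144
·→ divby(0)
·← ToolError: division by zero
·→ oneover()
·← -144/109
·→ accrue(99)
·← 10647/109

Answer: -144/109


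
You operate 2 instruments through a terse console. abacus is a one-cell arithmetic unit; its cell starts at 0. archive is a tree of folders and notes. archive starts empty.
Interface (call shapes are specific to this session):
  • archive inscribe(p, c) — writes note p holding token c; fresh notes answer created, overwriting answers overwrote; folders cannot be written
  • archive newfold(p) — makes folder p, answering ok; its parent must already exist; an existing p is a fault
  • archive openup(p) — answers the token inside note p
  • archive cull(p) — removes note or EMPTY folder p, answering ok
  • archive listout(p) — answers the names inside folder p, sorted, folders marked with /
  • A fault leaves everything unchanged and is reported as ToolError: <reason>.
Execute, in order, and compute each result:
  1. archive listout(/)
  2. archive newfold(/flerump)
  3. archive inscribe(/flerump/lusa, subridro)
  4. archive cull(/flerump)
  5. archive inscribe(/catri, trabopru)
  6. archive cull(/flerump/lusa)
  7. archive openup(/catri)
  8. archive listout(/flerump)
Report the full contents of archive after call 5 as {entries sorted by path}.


I use archive listout with p→/, → [].
Now I run archive newfold with p→/flerump, — result: ok.
I try archive inscribe with p→/flerump/lusa, c→subridro, — result: created.
Now I run archive cull with p→/flerump, which returns ToolError: not empty.
Calling archive inscribe with p→/catri, c→trabopru, and see created.
Calling archive cull with p→/flerump/lusa, and observe ok.
I call archive openup with p→/catri, giving trabopru.
Invoking archive listout with p→/flerump, → [].

Answer: {catri=trabopru, flerump/, flerump/lusa=subridro}


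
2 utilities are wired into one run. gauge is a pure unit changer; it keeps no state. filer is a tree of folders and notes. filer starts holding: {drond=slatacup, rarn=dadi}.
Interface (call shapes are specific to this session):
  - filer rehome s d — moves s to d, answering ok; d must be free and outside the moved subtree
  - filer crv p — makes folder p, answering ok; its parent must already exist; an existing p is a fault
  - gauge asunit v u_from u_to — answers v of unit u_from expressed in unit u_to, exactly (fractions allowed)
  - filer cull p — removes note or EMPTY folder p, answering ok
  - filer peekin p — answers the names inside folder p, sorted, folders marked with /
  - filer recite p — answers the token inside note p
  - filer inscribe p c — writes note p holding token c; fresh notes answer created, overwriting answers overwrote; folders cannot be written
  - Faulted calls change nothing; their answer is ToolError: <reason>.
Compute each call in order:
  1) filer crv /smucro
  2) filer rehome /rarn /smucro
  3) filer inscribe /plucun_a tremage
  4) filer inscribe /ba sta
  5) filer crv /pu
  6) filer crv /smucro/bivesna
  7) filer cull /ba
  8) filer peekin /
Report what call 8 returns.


Answer: [drond, plucun_a, pu/, rarn, smucro/]

Derivation:
Next I call filer crv passing p='/smucro', — result: ok.
Then filer rehome passing s='/rarn', d='/smucro', and get ToolError: exists.
Next I call filer inscribe passing p='/plucun_a', c='tremage', yielding created.
I try filer inscribe passing p='/ba', c='sta', and observe created.
Invoking filer crv passing p='/pu', yielding ok.
Next I call filer crv passing p='/smucro/bivesna', which returns ok.
Calling filer cull passing p='/ba', — result: ok.
Calling filer peekin passing p='/', which returns [drond, plucun_a, pu/, rarn, smucro/].


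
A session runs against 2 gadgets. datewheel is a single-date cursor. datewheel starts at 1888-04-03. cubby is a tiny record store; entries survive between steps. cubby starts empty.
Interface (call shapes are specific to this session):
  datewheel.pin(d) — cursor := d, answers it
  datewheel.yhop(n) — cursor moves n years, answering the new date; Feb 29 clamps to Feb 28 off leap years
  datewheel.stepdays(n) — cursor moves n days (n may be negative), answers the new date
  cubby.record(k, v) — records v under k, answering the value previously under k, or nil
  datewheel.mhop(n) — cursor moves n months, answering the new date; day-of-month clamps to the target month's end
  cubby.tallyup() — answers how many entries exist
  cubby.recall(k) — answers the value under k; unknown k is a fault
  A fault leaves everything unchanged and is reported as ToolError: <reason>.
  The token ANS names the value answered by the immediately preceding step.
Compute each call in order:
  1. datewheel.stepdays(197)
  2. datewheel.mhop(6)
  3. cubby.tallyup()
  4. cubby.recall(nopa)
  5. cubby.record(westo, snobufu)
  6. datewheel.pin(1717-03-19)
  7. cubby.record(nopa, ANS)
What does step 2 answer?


~$ datewheel.stepdays n=197
[out] 1888-10-17
~$ datewheel.mhop n=6
[out] 1889-04-17
~$ cubby.tallyup
[out] 0
~$ cubby.recall k=nopa
[out] ToolError: no such key nopa
~$ cubby.record k=westo v=snobufu
[out] nil
~$ datewheel.pin d=1717-03-19
[out] 1717-03-19
~$ cubby.record k=nopa v=ANS
[out] nil

Answer: 1889-04-17


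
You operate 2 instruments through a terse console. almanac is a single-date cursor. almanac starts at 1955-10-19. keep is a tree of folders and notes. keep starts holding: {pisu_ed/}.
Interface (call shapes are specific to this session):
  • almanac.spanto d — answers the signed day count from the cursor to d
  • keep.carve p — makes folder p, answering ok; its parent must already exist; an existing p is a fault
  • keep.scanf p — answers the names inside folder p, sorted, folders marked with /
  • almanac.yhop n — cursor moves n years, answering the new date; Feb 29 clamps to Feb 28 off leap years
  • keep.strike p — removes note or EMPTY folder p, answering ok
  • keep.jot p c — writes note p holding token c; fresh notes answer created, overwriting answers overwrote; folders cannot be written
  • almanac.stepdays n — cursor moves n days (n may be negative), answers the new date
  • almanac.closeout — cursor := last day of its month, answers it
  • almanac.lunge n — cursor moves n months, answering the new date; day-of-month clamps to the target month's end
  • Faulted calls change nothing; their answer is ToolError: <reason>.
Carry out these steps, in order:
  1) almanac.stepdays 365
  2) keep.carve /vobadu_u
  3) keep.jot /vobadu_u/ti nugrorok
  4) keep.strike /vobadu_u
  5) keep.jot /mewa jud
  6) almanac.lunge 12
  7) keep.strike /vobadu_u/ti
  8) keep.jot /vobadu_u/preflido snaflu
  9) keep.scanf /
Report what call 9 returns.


Answer: [mewa, pisu_ed/, vobadu_u/]

Derivation:
I call almanac.stepdays using n=365, and see 1956-10-18.
Now I run keep.carve using p=/vobadu_u, giving ok.
I run keep.jot using p=/vobadu_u/ti, c=nugrorok, → created.
I call keep.strike using p=/vobadu_u, — result: ToolError: not empty.
Using keep.jot using p=/mewa, c=jud, and get created.
Invoking almanac.lunge using n=12, yielding 1957-10-18.
I use keep.strike using p=/vobadu_u/ti: ok.
I try keep.jot using p=/vobadu_u/preflido, c=snaflu, which returns created.
Next I call keep.scanf using p=/, giving [mewa, pisu_ed/, vobadu_u/].


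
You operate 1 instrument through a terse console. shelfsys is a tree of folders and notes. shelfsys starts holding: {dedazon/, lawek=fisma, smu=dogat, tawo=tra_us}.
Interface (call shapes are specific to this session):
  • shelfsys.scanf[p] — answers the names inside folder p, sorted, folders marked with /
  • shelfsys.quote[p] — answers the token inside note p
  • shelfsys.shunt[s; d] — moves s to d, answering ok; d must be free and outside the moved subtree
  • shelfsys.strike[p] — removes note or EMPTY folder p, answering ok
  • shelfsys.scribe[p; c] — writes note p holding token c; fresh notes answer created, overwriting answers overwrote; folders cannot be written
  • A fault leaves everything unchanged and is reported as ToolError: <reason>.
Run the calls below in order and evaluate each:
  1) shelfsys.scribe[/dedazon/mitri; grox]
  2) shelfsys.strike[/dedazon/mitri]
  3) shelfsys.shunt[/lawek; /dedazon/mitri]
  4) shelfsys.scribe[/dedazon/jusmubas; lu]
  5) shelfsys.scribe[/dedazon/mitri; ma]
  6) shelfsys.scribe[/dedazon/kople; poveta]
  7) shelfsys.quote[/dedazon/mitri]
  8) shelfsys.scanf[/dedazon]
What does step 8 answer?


I use shelfsys.scribe on p='/dedazon/mitri', c='grox', — result: created.
Then shelfsys.strike on p='/dedazon/mitri', which returns ok.
Using shelfsys.shunt on s='/lawek', d='/dedazon/mitri', and see ok.
I invoke shelfsys.scribe on p='/dedazon/jusmubas', c='lu', and observe created.
Using shelfsys.scribe on p='/dedazon/mitri', c='ma', and observe overwrote.
Calling shelfsys.scribe on p='/dedazon/kople', c='poveta', and get created.
Calling shelfsys.quote on p='/dedazon/mitri', which returns ma.
I use shelfsys.scanf on p='/dedazon', yielding [jusmubas, kople, mitri].

Answer: [jusmubas, kople, mitri]


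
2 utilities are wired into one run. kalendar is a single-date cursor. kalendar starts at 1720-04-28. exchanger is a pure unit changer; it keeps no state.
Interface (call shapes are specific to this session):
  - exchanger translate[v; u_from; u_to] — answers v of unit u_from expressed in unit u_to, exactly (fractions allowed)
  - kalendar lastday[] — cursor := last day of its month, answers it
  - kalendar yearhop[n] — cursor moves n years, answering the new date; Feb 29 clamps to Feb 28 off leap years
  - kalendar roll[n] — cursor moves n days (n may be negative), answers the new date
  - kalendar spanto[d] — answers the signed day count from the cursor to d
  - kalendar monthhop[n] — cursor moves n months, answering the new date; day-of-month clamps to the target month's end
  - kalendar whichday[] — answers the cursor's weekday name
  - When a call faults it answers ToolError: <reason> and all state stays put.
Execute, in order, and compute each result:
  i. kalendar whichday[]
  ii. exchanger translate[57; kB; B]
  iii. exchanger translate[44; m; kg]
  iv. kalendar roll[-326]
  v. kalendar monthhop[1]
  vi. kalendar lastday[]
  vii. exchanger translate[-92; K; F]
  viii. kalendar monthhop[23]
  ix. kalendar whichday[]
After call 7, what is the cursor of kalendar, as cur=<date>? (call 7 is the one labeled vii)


;; 1. kalendar whichday() -> Sunday
;; 2. exchanger translate(v→57, u_from→kB, u_to→B) -> 57000
;; 3. exchanger translate(v→44, u_from→m, u_to→kg) -> ToolError: incompatible units
;; 4. kalendar roll(n→-326) -> 1719-06-07
;; 5. kalendar monthhop(n→1) -> 1719-07-07
;; 6. kalendar lastday() -> 1719-07-31
;; 7. exchanger translate(v→-92, u_from→K, u_to→F) -> -62527/100
;; 8. kalendar monthhop(n→23) -> 1721-06-30
;; 9. kalendar whichday() -> Monday

Answer: cur=1719-07-31


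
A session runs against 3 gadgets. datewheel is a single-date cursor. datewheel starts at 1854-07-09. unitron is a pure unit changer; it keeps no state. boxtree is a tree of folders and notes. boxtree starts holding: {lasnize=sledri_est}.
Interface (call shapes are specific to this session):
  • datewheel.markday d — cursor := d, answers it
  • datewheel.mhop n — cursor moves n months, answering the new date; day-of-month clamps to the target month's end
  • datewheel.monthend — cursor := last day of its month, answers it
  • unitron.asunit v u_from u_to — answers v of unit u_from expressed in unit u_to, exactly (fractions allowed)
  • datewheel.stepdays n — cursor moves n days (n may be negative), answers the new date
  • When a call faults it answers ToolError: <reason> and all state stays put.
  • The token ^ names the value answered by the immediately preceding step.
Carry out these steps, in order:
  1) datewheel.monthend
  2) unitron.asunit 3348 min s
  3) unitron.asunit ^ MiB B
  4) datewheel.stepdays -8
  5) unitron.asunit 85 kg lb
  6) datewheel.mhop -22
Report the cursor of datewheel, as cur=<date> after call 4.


Now I run monthend(), — result: 1854-07-31.
Invoking asunit with 3348, min, s, → 200880.
Next I call asunit with ^, MiB, B, giving 210637946880.
Using stepdays with -8, and observe 1854-07-23.
I call asunit with 85, kg, lb, yielding 8500000000/45359237.
I call mhop with -22, giving 1852-09-23.

Answer: cur=1854-07-23


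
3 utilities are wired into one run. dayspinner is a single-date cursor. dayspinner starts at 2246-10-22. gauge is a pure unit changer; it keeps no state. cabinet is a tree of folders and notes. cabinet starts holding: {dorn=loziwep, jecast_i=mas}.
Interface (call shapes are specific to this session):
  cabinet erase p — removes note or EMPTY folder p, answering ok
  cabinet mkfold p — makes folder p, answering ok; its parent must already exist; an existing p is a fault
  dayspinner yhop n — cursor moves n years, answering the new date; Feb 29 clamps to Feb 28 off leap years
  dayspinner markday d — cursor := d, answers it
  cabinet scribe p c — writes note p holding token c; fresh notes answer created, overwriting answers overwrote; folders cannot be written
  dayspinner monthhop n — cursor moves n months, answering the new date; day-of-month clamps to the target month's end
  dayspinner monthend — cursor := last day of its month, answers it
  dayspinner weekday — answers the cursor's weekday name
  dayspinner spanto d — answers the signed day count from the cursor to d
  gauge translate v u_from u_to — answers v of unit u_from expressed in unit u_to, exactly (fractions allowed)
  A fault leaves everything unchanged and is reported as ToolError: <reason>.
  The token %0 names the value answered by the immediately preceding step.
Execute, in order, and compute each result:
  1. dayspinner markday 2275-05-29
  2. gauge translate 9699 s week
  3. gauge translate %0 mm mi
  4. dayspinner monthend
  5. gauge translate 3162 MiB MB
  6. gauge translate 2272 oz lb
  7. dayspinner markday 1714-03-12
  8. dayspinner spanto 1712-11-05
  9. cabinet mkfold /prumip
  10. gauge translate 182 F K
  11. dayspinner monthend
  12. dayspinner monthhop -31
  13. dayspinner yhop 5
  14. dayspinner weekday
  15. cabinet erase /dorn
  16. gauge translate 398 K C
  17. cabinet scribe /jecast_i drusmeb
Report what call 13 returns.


! dayspinner markday(2275-05-29) ~> 2275-05-29
! gauge translate(9699, s, week) ~> 3233/201600
! gauge translate(%0, mm, mi) ~> 3233/324443750400
! dayspinner monthend() ~> 2275-05-31
! gauge translate(3162, MiB, MB) ~> 51806208/15625
! gauge translate(2272, oz, lb) ~> 142
! dayspinner markday(1714-03-12) ~> 1714-03-12
! dayspinner spanto(1712-11-05) ~> -492
! cabinet mkfold(/prumip) ~> ok
! gauge translate(182, F, K) ~> 21389/60
! dayspinner monthend() ~> 1714-03-31
! dayspinner monthhop(-31) ~> 1711-08-31
! dayspinner yhop(5) ~> 1716-08-31
! dayspinner weekday() ~> Monday
! cabinet erase(/dorn) ~> ok
! gauge translate(398, K, C) ~> 2497/20
! cabinet scribe(/jecast_i, drusmeb) ~> overwrote

Answer: 1716-08-31


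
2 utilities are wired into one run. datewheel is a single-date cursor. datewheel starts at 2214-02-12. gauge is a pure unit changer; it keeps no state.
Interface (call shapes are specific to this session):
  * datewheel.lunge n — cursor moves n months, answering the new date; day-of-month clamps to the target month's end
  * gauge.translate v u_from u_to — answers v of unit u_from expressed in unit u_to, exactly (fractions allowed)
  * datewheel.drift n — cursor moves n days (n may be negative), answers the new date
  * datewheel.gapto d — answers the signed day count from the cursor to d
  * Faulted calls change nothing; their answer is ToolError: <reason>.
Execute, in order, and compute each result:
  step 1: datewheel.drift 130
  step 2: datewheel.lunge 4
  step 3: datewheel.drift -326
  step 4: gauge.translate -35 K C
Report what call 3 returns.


;; 1. drift(n='130') ~> 2214-06-22
;; 2. lunge(n='4') ~> 2214-10-22
;; 3. drift(n='-326') ~> 2213-11-30
;; 4. translate(v='-35', u_from='K', u_to='C') ~> -6163/20

Answer: 2213-11-30


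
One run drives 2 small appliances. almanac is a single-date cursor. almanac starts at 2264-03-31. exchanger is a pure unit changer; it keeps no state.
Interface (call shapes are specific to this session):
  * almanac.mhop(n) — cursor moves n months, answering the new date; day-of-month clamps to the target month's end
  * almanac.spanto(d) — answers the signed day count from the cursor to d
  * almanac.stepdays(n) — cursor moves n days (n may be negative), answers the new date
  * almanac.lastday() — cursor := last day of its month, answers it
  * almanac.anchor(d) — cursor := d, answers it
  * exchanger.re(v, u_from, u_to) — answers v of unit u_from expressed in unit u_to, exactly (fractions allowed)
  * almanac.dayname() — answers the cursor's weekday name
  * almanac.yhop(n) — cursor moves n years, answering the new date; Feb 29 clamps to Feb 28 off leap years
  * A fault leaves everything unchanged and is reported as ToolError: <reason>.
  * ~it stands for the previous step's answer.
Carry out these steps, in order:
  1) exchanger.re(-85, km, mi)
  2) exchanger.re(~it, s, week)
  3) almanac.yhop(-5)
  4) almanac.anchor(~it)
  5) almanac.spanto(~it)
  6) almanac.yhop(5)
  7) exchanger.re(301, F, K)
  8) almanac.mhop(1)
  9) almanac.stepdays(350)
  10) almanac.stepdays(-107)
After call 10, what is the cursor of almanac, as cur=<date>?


Answer: cur=2264-12-29

Derivation:
% re(v→-85, u_from→km, u_to→mi) -> -1328125/25146
% re(v→~it, u_from→s, u_to→week) -> -53125/608332032
% yhop(n→-5) -> 2259-03-31
% anchor(d→~it) -> 2259-03-31
% spanto(d→~it) -> 0
% yhop(n→5) -> 2264-03-31
% re(v→301, u_from→F, u_to→K) -> 76067/180
% mhop(n→1) -> 2264-04-30
% stepdays(n→350) -> 2265-04-15
% stepdays(n→-107) -> 2264-12-29
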